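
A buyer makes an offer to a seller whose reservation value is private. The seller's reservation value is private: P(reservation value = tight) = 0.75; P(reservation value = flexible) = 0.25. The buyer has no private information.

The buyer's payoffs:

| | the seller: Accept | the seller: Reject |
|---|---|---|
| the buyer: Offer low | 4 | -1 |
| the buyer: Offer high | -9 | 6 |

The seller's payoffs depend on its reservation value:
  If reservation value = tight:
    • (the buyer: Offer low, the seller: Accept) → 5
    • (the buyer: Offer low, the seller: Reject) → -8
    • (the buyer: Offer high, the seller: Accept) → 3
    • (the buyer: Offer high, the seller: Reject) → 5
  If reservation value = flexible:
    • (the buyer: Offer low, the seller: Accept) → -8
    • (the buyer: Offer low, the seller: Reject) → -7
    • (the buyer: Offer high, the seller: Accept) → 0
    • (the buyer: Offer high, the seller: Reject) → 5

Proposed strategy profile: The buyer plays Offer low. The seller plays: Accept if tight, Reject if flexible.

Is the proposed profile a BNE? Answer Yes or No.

Yes

A profile is a BNE iff every type of every player is best-responding given beliefs about the other side.
The buyer plays Offer low: E[Offer low] = 0.75·(4) + 0.25·(-1) = 2.75; E[Offer high] = -5.25. Best-responding. ✓
The seller (reservation value tight), facing Offer low: Accept gives 5, Reject gives -8. Proposed Accept is best. ✓
The seller (reservation value flexible), facing Offer low: Accept gives -8, Reject gives -7. Proposed Reject is best. ✓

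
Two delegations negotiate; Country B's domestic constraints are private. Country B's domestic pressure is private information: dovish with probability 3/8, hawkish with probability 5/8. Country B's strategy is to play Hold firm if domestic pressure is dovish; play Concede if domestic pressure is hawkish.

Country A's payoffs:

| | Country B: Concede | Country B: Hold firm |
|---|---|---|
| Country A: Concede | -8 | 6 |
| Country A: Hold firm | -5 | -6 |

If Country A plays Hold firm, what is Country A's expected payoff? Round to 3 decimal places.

Take the expectation over Country B's domestic pressure, weighting each type's action by its prior probability.
E[Hold firm] = 3/8·(-6) + 5/8·(-5) = (-9/4) + (-25/8) = -43/8

-5.375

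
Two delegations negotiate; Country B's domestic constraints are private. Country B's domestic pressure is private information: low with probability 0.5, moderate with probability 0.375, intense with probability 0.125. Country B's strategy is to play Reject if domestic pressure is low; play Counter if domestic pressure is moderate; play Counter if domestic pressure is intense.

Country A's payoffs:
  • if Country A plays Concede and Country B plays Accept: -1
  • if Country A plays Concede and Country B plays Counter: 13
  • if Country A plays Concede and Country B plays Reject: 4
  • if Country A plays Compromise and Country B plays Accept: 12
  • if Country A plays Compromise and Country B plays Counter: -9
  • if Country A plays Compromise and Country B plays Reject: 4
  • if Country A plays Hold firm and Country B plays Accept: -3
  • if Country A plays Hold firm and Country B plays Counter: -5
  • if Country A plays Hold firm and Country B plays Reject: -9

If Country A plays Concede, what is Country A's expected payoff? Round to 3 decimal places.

8.500

Take the expectation over Country B's domestic pressure, weighting each type's action by its prior probability.
E[Concede] = 0.5·4 + 0.375·13 + 0.125·13 = 2 + 4.875 + 1.625 = 8.5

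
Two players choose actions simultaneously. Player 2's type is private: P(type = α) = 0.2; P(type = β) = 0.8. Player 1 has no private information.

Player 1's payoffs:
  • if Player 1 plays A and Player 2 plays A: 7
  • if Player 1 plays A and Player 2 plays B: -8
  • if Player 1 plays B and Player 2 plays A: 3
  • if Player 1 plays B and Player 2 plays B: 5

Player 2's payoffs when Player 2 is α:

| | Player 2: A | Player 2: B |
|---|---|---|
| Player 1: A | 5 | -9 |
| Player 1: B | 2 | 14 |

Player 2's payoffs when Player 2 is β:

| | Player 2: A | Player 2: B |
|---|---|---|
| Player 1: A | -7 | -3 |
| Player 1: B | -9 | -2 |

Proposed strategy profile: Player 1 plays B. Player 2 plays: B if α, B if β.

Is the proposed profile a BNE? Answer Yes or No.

Yes

A profile is a BNE iff every type of every player is best-responding given beliefs about the other side.
Player 1 plays B: E[B] = 0.2·(5) + 0.8·(5) = 5; E[A] = -8. Best-responding. ✓
Player 2 (type α), facing B: A gives 2, B gives 14. Proposed B is best. ✓
Player 2 (type β), facing B: A gives -9, B gives -2. Proposed B is best. ✓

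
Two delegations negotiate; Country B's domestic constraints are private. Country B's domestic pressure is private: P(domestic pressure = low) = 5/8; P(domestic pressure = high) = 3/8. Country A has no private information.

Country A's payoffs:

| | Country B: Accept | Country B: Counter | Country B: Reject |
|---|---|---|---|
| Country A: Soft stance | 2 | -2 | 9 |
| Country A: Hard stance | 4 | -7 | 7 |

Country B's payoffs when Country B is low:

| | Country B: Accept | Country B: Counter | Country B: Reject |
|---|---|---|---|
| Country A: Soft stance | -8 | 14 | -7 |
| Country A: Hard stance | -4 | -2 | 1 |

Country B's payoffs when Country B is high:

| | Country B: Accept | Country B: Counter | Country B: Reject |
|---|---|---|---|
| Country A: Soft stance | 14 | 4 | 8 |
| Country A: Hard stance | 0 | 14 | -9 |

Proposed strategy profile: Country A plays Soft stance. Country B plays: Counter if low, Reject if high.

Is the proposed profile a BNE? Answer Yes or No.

A profile is a BNE iff every type of every player is best-responding given beliefs about the other side.
Country A plays Soft stance: E[Soft stance] = 5/8·(-2) + 3/8·(9) = 17/8; E[Hard stance] = -7/4. Best-responding. ✓
Country B (domestic pressure low), facing Soft stance: Accept gives -8, Counter gives 14, Reject gives -7. Proposed Counter is best. ✓
Country B (domestic pressure high), facing Soft stance: Accept gives 14, Counter gives 4, Reject gives 8. Proposed Reject is not best — profitable deviation exists. ✗

No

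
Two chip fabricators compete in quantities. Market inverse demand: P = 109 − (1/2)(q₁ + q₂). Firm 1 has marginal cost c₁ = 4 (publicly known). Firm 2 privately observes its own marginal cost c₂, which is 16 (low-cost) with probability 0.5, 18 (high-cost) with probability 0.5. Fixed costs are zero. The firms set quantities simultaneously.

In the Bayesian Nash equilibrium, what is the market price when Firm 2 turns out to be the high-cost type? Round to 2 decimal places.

43.83

Type-c best response for Firm 2: q₂(c) = (109 − c) − q₁/2.
Firm 1 maximizes expected profit; its first-order condition is 109 − q₁ − (1/2)E[q₂] − 4 = 0.
Substituting E[q₂] and solving: E[c₂] = 17, so q₁ = (109 − 2·4 + 17)/(3/2) = 78.6667.
q₂(high-cost) = 51.6667, so P = 109 − (1/2)·(78.6667 + 51.6667) = 43.8333.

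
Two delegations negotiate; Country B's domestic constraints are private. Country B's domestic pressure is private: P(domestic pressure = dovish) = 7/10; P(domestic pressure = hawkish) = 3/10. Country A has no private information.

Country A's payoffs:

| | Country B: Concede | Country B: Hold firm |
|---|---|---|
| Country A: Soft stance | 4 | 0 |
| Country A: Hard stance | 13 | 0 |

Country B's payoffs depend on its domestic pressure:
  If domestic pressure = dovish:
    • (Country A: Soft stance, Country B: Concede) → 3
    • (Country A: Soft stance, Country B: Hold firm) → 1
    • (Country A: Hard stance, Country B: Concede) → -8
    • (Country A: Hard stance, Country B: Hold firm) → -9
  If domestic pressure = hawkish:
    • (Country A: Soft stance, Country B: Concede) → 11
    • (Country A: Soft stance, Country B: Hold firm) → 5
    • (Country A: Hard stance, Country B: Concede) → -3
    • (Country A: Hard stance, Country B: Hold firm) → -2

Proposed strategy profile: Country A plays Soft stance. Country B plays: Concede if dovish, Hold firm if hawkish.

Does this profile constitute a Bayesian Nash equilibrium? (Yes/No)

Country A plays Soft stance: E[Soft stance] = 7/10·(4) + 3/10·(0) = 14/5; E[Hard stance] = 91/10. Not best-responding. ✗
Country B (domestic pressure dovish), facing Soft stance: Concede gives 3, Hold firm gives 1. Proposed Concede is best. ✓
Country B (domestic pressure hawkish), facing Soft stance: Concede gives 11, Hold firm gives 5. Proposed Hold firm is not best — profitable deviation exists. ✗

No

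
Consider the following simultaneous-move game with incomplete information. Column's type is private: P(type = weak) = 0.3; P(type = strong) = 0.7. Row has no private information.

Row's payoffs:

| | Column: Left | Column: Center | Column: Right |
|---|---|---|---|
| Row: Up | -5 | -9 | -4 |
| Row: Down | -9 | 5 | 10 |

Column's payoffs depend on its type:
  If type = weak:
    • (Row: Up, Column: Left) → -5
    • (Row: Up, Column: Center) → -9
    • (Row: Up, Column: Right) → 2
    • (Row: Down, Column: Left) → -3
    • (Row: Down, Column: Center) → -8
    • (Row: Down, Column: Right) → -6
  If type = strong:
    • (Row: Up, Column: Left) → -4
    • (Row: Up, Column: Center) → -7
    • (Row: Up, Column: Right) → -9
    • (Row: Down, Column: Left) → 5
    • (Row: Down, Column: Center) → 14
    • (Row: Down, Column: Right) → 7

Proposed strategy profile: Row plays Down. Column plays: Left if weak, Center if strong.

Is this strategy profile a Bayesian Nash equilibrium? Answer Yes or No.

Yes

Row plays Down: E[Down] = 0.3·(-9) + 0.7·(5) = 0.8; E[Up] = -7.8. Best-responding. ✓
Column (type weak), facing Down: Left gives -3, Center gives -8, Right gives -6. Proposed Left is best. ✓
Column (type strong), facing Down: Left gives 5, Center gives 14, Right gives 7. Proposed Center is best. ✓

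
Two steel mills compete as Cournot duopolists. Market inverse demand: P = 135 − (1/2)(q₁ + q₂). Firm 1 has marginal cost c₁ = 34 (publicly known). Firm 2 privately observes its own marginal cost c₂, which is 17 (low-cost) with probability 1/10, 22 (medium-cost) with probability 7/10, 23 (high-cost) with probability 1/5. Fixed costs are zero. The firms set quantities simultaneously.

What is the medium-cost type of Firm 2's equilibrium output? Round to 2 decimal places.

83.43

Type-c best response for Firm 2: q₂(c) = (135 − c) − q₁/2.
Firm 1 maximizes expected profit; its first-order condition is 135 − q₁ − (1/2)E[q₂] − 34 = 0.
Substituting E[q₂] and solving: E[c₂] = 21.7, so q₁ = (135 − 2·34 + 21.7)/(3/2) = 59.1333.
q₂(medium-cost) = (135 − 22 − (1/2)·59.1333) = 83.4333.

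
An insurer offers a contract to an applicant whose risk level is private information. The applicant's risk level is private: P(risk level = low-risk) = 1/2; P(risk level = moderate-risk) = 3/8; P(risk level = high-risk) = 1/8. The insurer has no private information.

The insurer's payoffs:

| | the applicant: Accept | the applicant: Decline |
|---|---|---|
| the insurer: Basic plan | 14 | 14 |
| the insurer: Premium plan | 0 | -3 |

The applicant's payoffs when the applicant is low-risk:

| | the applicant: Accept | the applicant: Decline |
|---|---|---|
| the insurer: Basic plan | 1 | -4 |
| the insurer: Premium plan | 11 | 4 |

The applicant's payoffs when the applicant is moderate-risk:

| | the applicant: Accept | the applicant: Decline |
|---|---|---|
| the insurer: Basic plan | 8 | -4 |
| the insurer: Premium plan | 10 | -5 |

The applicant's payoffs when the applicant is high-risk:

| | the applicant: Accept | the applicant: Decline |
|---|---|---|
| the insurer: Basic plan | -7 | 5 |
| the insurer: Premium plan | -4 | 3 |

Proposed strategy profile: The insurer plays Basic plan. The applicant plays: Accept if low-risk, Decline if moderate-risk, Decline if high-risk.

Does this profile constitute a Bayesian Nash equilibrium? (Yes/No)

No

The insurer plays Basic plan: E[Basic plan] = 1/2·(14) + 3/8·(14) + 1/8·(14) = 14; E[Premium plan] = -3/2. Best-responding. ✓
The applicant (risk level low-risk), facing Basic plan: Accept gives 1, Decline gives -4. Proposed Accept is best. ✓
The applicant (risk level moderate-risk), facing Basic plan: Accept gives 8, Decline gives -4. Proposed Decline is not best — profitable deviation exists. ✗
The applicant (risk level high-risk), facing Basic plan: Accept gives -7, Decline gives 5. Proposed Decline is best. ✓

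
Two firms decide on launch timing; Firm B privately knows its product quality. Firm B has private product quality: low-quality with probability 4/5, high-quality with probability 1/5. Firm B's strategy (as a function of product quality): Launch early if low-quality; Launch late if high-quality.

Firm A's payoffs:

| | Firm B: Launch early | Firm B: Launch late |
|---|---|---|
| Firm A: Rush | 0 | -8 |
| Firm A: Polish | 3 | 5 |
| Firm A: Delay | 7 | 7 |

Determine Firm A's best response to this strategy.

Compute Firm A's expected payoff for each action, taking the expectation over Firm B's type.
E[Rush] = 4/5·(0) + 1/5·(-8) = -8/5
E[Polish] = 4/5·(3) + 1/5·(5) = 17/5
E[Delay] = 4/5·(7) + 1/5·(7) = 7
Best response: Delay (7 is the largest).

Delay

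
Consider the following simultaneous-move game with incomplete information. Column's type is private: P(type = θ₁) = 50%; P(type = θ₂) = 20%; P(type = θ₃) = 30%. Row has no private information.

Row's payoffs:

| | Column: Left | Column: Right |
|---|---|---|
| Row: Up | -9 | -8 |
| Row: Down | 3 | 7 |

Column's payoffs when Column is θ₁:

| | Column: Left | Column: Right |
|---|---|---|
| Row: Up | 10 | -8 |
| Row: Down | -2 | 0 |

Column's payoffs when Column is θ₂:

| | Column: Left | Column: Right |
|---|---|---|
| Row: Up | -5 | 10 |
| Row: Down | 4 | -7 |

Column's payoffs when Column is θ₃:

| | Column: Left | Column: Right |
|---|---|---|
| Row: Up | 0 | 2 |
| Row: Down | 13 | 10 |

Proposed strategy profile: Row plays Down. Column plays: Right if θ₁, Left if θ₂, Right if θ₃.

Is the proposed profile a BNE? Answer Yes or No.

Row plays Down: E[Down] = 0.5·(7) + 0.2·(3) + 0.3·(7) = 6.2; E[Up] = -8.2. Best-responding. ✓
Column (type θ₁), facing Down: Left gives -2, Right gives 0. Proposed Right is best. ✓
Column (type θ₂), facing Down: Left gives 4, Right gives -7. Proposed Left is best. ✓
Column (type θ₃), facing Down: Left gives 13, Right gives 10. Proposed Right is not best — profitable deviation exists. ✗

No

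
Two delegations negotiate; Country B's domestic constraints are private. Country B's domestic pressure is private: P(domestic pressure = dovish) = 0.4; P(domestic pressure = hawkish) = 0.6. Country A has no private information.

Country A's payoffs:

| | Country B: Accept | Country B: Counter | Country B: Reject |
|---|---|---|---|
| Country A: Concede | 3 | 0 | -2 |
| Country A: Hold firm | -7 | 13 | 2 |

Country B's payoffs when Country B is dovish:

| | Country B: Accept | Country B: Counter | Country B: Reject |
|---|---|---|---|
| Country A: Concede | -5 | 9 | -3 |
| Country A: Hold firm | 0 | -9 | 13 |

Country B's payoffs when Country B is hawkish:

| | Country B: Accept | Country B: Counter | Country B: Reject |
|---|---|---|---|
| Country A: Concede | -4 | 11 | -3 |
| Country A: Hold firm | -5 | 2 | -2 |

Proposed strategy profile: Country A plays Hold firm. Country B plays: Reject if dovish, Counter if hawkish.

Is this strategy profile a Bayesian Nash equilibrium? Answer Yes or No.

Yes

A profile is a BNE iff every type of every player is best-responding given beliefs about the other side.
Country A plays Hold firm: E[Hold firm] = 0.4·(2) + 0.6·(13) = 8.6; E[Concede] = -0.8. Best-responding. ✓
Country B (domestic pressure dovish), facing Hold firm: Accept gives 0, Counter gives -9, Reject gives 13. Proposed Reject is best. ✓
Country B (domestic pressure hawkish), facing Hold firm: Accept gives -5, Counter gives 2, Reject gives -2. Proposed Counter is best. ✓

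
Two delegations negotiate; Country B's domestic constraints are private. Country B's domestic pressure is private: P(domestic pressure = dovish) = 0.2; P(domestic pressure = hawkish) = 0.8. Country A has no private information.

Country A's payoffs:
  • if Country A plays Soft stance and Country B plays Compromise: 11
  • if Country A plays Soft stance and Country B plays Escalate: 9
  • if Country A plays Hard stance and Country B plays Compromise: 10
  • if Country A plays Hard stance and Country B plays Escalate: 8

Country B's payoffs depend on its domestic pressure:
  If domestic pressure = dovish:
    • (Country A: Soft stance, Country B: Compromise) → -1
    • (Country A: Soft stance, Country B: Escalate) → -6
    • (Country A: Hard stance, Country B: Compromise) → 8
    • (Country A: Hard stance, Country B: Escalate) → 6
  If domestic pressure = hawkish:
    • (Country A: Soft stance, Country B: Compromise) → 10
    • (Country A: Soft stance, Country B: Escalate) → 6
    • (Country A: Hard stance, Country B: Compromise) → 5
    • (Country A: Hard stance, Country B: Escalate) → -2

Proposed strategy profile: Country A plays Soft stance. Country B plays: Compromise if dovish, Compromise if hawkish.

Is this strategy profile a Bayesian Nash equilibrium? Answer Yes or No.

Yes

Country A plays Soft stance: E[Soft stance] = 0.2·(11) + 0.8·(11) = 11; E[Hard stance] = 10. Best-responding. ✓
Country B (domestic pressure dovish), facing Soft stance: Compromise gives -1, Escalate gives -6. Proposed Compromise is best. ✓
Country B (domestic pressure hawkish), facing Soft stance: Compromise gives 10, Escalate gives 6. Proposed Compromise is best. ✓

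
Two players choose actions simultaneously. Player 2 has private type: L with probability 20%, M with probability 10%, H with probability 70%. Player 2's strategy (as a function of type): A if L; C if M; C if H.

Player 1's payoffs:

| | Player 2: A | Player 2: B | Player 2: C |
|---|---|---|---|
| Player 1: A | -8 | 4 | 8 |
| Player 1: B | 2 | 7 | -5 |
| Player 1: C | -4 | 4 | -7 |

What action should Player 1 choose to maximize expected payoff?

Compute Player 1's expected payoff for each action, taking the expectation over Player 2's type.
E[A] = 0.2·(-8) + 0.1·(8) + 0.7·(8) = 4.8
E[B] = 0.2·(2) + 0.1·(-5) + 0.7·(-5) = -3.6
E[C] = 0.2·(-4) + 0.1·(-7) + 0.7·(-7) = -6.4
Best response: A (4.8 is the largest).

A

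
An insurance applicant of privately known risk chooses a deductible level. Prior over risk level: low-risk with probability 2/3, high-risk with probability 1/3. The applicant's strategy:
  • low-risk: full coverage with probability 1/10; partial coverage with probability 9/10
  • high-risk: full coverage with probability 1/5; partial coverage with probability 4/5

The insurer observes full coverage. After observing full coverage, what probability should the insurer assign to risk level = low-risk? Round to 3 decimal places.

P(full coverage) = (2/3)·(1/10) + (1/3)·(1/5) = 2/15
P(low-risk | full coverage) = ((2/3)·(1/10)) / (2/15) = (1/15) / (2/15) = 1/2

0.500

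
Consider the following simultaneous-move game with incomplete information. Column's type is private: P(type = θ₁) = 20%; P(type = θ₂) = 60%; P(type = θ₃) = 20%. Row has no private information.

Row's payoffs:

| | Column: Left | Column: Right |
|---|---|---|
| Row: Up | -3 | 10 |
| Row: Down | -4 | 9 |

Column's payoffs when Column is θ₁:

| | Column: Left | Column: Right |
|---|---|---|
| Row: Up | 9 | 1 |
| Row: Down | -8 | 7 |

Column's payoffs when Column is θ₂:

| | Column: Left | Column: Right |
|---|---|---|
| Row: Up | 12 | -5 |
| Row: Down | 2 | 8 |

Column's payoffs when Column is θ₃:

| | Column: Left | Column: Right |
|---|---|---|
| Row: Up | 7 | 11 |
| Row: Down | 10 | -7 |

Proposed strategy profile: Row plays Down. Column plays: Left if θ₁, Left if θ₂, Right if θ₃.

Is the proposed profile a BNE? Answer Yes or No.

No

Row plays Down: E[Down] = 0.2·(-4) + 0.6·(-4) + 0.2·(9) = -1.4; E[Up] = -0.4. Not best-responding. ✗
Column (type θ₁), facing Down: Left gives -8, Right gives 7. Proposed Left is not best — profitable deviation exists. ✗
Column (type θ₂), facing Down: Left gives 2, Right gives 8. Proposed Left is not best — profitable deviation exists. ✗
Column (type θ₃), facing Down: Left gives 10, Right gives -7. Proposed Right is not best — profitable deviation exists. ✗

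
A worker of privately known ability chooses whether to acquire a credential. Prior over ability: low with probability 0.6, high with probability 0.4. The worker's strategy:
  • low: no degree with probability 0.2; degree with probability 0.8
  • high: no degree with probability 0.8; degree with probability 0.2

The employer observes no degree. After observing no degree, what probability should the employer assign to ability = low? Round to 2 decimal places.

0.27

Apply Bayes' rule using the sender's strategy as the likelihood.
P(no degree) = 0.6·0.2 + 0.4·0.8 = 0.44
P(low | no degree) = (0.6·0.2) / 0.44 = 0.12 / 0.44 = 0.272727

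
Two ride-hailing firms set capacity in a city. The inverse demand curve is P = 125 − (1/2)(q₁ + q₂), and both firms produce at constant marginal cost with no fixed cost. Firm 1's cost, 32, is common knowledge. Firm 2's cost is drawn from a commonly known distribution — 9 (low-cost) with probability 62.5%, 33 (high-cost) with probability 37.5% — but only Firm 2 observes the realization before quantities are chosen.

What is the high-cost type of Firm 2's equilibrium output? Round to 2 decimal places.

65.67

Each type of Firm 2 best-responds to q₁; Firm 1 best-responds to the expected q₂ over Firm 2's types.
Firm 2 with cost c maximizes (125 − (1/2)(q₁+q₂) − c)·q₂, giving q₂(c) = (125 − c − (1/2)q₁).
E[c₂] = 0.625·9 + 0.375·33 = 18
Firm 1's FOC against E[q₂] yields q₁ = (125 − 2·32 + E[c₂])/(3/2) = (125 − 64 + 18)/(3/2) = 52.6667.
q₂(high-cost) = (125 − 33 − (1/2)·52.6667) = 65.6667.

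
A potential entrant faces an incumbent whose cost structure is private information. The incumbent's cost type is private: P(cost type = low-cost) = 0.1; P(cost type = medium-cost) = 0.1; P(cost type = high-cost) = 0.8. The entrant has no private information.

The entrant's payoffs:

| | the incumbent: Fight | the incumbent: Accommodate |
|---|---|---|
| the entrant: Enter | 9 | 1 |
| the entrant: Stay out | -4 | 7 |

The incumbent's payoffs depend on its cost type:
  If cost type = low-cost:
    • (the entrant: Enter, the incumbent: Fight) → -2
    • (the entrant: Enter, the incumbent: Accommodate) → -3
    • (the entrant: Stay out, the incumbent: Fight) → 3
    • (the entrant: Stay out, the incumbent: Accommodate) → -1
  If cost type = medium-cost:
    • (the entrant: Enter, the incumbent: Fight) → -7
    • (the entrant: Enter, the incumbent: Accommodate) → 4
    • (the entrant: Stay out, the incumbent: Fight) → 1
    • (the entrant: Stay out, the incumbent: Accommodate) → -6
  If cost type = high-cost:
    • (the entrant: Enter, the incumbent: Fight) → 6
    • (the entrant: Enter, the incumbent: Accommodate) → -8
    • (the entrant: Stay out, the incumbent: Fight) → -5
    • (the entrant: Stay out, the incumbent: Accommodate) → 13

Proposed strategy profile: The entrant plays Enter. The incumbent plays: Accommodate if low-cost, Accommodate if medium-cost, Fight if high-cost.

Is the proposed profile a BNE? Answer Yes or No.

No

The entrant plays Enter: E[Enter] = 0.1·(1) + 0.1·(1) + 0.8·(9) = 7.4; E[Stay out] = -1.8. Best-responding. ✓
The incumbent (cost type low-cost), facing Enter: Fight gives -2, Accommodate gives -3. Proposed Accommodate is not best — profitable deviation exists. ✗
The incumbent (cost type medium-cost), facing Enter: Fight gives -7, Accommodate gives 4. Proposed Accommodate is best. ✓
The incumbent (cost type high-cost), facing Enter: Fight gives 6, Accommodate gives -8. Proposed Fight is best. ✓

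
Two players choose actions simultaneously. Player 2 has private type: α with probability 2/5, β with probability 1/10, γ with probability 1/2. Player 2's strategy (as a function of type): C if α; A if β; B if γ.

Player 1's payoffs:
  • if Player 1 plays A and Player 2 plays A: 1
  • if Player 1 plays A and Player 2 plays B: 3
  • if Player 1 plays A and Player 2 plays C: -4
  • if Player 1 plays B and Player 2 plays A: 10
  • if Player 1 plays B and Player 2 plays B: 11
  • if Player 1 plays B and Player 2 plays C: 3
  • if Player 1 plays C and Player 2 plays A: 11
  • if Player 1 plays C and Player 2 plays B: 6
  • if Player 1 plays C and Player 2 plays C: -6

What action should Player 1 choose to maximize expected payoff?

B

E[A] = 2/5·(-4) + 1/10·(1) + 1/2·(3) = 0
E[B] = 2/5·(3) + 1/10·(10) + 1/2·(11) = 77/10
E[C] = 2/5·(-6) + 1/10·(11) + 1/2·(6) = 17/10
Best response: B (77/10 is the largest).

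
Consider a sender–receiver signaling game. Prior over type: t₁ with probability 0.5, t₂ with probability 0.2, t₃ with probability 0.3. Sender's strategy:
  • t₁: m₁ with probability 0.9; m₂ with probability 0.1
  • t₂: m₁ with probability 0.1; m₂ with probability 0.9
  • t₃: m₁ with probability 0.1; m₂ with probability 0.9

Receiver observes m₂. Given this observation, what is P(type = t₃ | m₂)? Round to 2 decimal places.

Apply Bayes' rule using the sender's strategy as the likelihood.
P(m₂) = 0.5·0.1 + 0.2·0.9 + 0.3·0.9 = 0.5
P(t₃ | m₂) = (0.3·0.9) / 0.5 = 0.27 / 0.5 = 0.54

0.54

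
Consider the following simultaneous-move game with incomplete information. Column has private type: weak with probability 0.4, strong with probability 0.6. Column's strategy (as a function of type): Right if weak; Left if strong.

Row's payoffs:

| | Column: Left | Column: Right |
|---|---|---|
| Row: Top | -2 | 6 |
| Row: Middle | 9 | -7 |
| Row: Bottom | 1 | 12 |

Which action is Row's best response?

Bottom

E[Top] = 0.4·(6) + 0.6·(-2) = 1.2
E[Middle] = 0.4·(-7) + 0.6·(9) = 2.6
E[Bottom] = 0.4·(12) + 0.6·(1) = 5.4
Best response: Bottom (5.4 is the largest).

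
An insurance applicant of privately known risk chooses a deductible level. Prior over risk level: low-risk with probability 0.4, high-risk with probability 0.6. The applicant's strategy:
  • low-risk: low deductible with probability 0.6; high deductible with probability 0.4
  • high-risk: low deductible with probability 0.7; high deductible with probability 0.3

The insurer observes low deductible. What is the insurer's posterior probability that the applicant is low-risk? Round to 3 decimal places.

P(low deductible) = 0.4·0.6 + 0.6·0.7 = 0.66
P(low-risk | low deductible) = (0.4·0.6) / 0.66 = 0.24 / 0.66 = 0.363636

0.364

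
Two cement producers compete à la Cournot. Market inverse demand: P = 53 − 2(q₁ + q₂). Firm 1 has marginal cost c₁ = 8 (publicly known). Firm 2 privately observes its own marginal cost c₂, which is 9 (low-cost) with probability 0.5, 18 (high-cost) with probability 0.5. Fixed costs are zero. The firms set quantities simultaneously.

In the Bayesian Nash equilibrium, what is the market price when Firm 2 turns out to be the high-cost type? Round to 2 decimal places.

27.08

Firm 2 with cost c maximizes (53 − 2(q₁+q₂) − c)·q₂, giving q₂(c) = (53 − c − 2q₁)/4.
E[c₂] = 0.5·9 + 0.5·18 = 13.5
Firm 1's FOC against E[q₂] yields q₁ = (53 − 2·8 + E[c₂])/6 = (53 − 16 + 13.5)/6 = 8.41667.
q₂(high-cost) = 4.54167, so P = 53 − 2·(8.41667 + 4.54167) = 27.0833.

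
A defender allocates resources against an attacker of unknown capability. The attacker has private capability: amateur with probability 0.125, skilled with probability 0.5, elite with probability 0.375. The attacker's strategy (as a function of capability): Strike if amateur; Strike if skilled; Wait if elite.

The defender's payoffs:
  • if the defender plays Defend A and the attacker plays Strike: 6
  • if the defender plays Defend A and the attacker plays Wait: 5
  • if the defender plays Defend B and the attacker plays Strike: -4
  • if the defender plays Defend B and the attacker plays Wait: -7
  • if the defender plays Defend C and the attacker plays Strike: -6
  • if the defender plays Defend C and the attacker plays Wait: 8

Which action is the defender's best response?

Defend A

E[Defend A] = 0.125·(6) + 0.5·(6) + 0.375·(5) = 5.625
E[Defend B] = 0.125·(-4) + 0.5·(-4) + 0.375·(-7) = -5.125
E[Defend C] = 0.125·(-6) + 0.5·(-6) + 0.375·(8) = -0.75
Best response: Defend A (5.625 is the largest).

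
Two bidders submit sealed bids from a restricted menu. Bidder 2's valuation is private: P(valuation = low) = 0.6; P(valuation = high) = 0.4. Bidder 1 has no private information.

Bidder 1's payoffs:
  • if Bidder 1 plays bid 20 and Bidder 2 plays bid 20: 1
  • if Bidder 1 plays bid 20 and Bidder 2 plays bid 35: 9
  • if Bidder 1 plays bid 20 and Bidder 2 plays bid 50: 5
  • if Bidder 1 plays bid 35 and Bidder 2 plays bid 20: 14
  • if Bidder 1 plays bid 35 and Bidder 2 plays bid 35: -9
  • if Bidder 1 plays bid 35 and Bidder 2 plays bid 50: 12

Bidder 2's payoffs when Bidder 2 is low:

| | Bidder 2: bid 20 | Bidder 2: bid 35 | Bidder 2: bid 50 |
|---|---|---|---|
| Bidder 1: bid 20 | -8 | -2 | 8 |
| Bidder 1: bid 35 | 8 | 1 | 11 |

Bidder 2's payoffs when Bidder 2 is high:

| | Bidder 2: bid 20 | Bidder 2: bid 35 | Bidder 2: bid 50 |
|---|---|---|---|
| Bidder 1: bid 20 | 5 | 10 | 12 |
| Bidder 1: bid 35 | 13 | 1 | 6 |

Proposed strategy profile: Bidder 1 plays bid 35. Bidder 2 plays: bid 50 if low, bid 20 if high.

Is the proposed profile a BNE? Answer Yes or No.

A profile is a BNE iff every type of every player is best-responding given beliefs about the other side.
Bidder 1 plays bid 35: E[bid 35] = 0.6·(12) + 0.4·(14) = 12.8; E[bid 20] = 3.4. Best-responding. ✓
Bidder 2 (valuation low), facing bid 35: bid 20 gives 8, bid 35 gives 1, bid 50 gives 11. Proposed bid 50 is best. ✓
Bidder 2 (valuation high), facing bid 35: bid 20 gives 13, bid 35 gives 1, bid 50 gives 6. Proposed bid 20 is best. ✓

Yes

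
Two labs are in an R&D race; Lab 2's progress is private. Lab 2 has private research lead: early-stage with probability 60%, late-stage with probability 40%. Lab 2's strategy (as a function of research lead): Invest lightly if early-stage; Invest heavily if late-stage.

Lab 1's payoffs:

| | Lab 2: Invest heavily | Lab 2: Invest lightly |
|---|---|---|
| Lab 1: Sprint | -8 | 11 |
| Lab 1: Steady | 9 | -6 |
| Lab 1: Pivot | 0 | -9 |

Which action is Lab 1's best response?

E[Sprint] = 0.6·(11) + 0.4·(-8) = 3.4
E[Steady] = 0.6·(-6) + 0.4·(9) = 0
E[Pivot] = 0.6·(-9) + 0.4·(0) = -5.4
Best response: Sprint (3.4 is the largest).

Sprint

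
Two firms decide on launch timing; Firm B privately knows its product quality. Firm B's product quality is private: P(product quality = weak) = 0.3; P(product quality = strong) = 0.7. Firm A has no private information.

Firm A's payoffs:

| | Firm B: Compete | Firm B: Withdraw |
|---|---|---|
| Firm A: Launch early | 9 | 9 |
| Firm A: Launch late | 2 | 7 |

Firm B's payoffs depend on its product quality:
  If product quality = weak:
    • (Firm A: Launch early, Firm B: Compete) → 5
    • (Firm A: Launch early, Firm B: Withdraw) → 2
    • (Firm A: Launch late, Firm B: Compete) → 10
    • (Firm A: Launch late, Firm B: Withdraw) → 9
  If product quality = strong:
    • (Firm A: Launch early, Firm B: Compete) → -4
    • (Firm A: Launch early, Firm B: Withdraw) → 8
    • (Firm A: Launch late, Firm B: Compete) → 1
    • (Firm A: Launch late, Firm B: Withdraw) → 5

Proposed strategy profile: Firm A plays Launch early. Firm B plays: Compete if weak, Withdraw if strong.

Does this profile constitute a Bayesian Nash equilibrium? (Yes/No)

Yes

A profile is a BNE iff every type of every player is best-responding given beliefs about the other side.
Firm A plays Launch early: E[Launch early] = 0.3·(9) + 0.7·(9) = 9; E[Launch late] = 5.5. Best-responding. ✓
Firm B (product quality weak), facing Launch early: Compete gives 5, Withdraw gives 2. Proposed Compete is best. ✓
Firm B (product quality strong), facing Launch early: Compete gives -4, Withdraw gives 8. Proposed Withdraw is best. ✓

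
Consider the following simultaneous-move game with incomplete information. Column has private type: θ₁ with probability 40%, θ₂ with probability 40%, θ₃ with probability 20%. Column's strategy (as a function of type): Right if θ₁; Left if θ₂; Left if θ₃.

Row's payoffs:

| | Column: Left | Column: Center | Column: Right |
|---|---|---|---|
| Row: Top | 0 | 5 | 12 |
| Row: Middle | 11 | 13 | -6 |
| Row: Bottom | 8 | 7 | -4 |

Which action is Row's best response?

Compute Row's expected payoff for each action, taking the expectation over Column's type.
E[Top] = 0.4·(12) + 0.4·(0) + 0.2·(0) = 4.8
E[Middle] = 0.4·(-6) + 0.4·(11) + 0.2·(11) = 4.2
E[Bottom] = 0.4·(-4) + 0.4·(8) + 0.2·(8) = 3.2
Best response: Top (4.8 is the largest).

Top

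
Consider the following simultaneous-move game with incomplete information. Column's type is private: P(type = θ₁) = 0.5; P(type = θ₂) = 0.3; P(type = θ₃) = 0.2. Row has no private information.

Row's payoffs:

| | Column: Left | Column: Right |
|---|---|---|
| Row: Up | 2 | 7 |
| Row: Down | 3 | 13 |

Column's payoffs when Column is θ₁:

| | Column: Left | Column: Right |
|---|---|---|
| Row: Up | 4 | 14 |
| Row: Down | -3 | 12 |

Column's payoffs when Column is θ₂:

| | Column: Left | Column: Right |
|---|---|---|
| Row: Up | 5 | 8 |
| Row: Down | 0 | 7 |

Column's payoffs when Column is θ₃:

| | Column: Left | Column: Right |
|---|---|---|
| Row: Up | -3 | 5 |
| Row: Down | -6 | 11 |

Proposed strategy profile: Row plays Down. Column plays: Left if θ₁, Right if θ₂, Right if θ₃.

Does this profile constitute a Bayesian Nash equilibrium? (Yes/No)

No

A profile is a BNE iff every type of every player is best-responding given beliefs about the other side.
Row plays Down: E[Down] = 0.5·(3) + 0.3·(13) + 0.2·(13) = 8; E[Up] = 4.5. Best-responding. ✓
Column (type θ₁), facing Down: Left gives -3, Right gives 12. Proposed Left is not best — profitable deviation exists. ✗
Column (type θ₂), facing Down: Left gives 0, Right gives 7. Proposed Right is best. ✓
Column (type θ₃), facing Down: Left gives -6, Right gives 11. Proposed Right is best. ✓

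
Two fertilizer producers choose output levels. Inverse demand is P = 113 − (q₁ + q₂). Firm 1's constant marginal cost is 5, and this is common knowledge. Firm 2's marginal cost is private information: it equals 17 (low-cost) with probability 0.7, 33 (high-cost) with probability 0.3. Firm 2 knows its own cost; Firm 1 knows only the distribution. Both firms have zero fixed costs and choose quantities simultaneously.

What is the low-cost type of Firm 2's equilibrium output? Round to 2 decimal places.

27.20

Type-c best response for Firm 2: q₂(c) = (113 − c)/2 − q₁/2.
Firm 1 maximizes expected profit; its first-order condition is 113 − 2q₁ − E[q₂] − 5 = 0.
Substituting E[q₂] and solving: E[c₂] = 21.8, so q₁ = (113 − 2·5 + 21.8)/3 = 41.6.
q₂(low-cost) = (113 − 17 − 41.6)/2 = 27.2.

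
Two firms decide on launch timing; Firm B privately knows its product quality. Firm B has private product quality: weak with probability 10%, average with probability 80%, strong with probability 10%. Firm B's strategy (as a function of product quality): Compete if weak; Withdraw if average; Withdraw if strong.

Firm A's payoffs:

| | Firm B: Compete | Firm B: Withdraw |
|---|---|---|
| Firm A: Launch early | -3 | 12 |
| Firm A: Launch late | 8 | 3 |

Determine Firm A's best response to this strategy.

Launch early

Compute Firm A's expected payoff for each action, taking the expectation over Firm B's type.
E[Launch early] = 0.1·(-3) + 0.8·(12) + 0.1·(12) = 10.5
E[Launch late] = 0.1·(8) + 0.8·(3) + 0.1·(3) = 3.5
Best response: Launch early (10.5 is the largest).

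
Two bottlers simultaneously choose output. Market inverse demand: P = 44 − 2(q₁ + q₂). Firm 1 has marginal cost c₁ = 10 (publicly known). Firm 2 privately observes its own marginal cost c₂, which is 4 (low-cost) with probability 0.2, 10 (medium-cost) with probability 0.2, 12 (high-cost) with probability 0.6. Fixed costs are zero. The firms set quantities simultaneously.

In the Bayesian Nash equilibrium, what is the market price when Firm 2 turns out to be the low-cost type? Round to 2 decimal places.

Each type of Firm 2 best-responds to q₁; Firm 1 best-responds to the expected q₂ over Firm 2's types.
Firm 2 with cost c maximizes (44 − 2(q₁+q₂) − c)·q₂, giving q₂(c) = (44 − c − 2q₁)/4.
E[c₂] = 0.2·4 + 0.2·10 + 0.6·12 = 10
Firm 1's FOC against E[q₂] yields q₁ = (44 − 2·10 + E[c₂])/6 = (44 − 20 + 10)/6 = 5.66667.
q₂(low-cost) = 7.16667, so P = 44 − 2·(5.66667 + 7.16667) = 18.3333.

18.33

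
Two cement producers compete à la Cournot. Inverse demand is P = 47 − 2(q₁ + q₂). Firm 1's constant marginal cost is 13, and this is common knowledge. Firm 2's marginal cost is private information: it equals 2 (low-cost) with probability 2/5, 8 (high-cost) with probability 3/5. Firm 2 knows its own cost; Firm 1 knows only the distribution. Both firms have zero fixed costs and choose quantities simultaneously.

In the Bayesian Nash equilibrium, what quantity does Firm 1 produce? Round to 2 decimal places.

Type-c best response for Firm 2: q₂(c) = (47 − c)/4 − q₁/2.
Firm 1 maximizes expected profit; its first-order condition is 47 − 4q₁ − 2E[q₂] − 13 = 0.
Substituting E[q₂] and solving: E[c₂] = 5.6, so q₁ = (47 − 2·13 + 5.6)/6 = 4.43333.

4.43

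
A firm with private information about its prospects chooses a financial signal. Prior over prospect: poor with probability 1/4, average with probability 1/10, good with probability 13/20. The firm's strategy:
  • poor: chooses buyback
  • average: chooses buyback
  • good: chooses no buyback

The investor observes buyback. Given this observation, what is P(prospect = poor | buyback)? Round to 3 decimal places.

0.714

P(buyback) = (1/4)·1 + (1/10)·1 + (13/20)·0 = 7/20
P(poor | buyback) = ((1/4)·1) / (7/20) = (1/4) / (7/20) = 5/7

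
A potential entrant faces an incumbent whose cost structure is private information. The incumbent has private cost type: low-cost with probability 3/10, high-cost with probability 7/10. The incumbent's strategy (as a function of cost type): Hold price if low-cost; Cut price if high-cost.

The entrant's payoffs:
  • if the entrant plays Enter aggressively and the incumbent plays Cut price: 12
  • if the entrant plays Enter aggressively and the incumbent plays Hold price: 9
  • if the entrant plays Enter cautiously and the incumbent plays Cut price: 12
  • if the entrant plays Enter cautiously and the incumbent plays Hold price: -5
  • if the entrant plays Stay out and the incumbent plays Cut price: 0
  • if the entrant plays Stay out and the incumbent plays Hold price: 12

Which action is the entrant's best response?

Compute the entrant's expected payoff for each action, taking the expectation over the incumbent's type.
E[Enter aggressively] = 3/10·(9) + 7/10·(12) = 111/10
E[Enter cautiously] = 3/10·(-5) + 7/10·(12) = 69/10
E[Stay out] = 3/10·(12) + 7/10·(0) = 18/5
Best response: Enter aggressively (111/10 is the largest).

Enter aggressively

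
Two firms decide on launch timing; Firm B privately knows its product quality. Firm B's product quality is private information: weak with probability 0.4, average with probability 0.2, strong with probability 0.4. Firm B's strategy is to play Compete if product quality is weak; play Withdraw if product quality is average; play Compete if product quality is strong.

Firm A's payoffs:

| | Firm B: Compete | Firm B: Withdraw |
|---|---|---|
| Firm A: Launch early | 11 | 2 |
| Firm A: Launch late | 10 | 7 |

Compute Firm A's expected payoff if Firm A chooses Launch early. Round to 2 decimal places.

9.20

Take the expectation over Firm B's product quality, weighting each type's action by its prior probability.
E[Launch early] = 0.4·11 + 0.2·2 + 0.4·11 = 4.4 + 0.4 + 4.4 = 9.2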